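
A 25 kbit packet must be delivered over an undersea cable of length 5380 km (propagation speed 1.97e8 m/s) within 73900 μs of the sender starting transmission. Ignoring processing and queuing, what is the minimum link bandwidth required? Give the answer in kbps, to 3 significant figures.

537 kbps

Propagation delay = 5380000 / 197000000 = 27309.6 μs.
Transmission budget = 73900 − 27309.6 = 46590.4 μs.
R ≥ L / t_tx = 25000 bits / 0.0465904 s = 537 kbps.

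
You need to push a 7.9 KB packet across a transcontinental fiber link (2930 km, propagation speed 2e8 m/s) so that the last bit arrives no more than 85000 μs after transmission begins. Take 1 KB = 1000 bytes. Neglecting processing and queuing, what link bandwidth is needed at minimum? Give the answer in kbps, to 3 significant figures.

898 kbps

L = 63200 bits.
Propagation delay = 2930000 / 200000000 = 14650 μs.
Transmission budget = 85000 − 14650 = 70350 μs.
R ≥ L / t_tx = 63200 bits / 0.07035 s = 898 kbps.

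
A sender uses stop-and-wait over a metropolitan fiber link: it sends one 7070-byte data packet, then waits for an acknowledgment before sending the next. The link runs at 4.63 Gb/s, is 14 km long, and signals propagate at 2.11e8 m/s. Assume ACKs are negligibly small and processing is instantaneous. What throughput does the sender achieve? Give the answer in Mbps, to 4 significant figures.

390.3 Mbps

t_tx = L/R = 56560/4630000000 = 1.2216e-05 s.
t_prop = 14000/211000000 = 6.63507e-05 s; RTT = 0.000132701 s.
Cycle = t_tx + RTT = 0.000144917 s.
Throughput = L / cycle = 56560 / 0.000144917 = 390.3 Mbps.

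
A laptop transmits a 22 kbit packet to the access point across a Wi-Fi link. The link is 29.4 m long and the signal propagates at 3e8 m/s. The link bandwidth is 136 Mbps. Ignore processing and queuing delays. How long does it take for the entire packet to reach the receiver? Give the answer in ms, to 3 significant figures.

0.162 ms

L = 22000 bits.
Transmission delay = L/R = 22000 / 136000000 = 0.161765 ms.
Propagation delay = d/s = 29.4 m / 300000000 m/s = 9.8e-05 ms.
Total = 0.162 ms.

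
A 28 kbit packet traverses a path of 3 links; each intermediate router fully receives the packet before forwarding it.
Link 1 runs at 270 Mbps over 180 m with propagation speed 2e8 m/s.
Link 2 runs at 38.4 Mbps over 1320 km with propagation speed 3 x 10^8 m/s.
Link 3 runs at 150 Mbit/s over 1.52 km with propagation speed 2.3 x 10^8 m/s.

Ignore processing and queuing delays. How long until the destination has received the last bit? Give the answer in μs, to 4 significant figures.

L = 28000 bits.
Transmission delays (L/R per hop): 103.704, 729.167, 186.667 μs; sum = 1019.54 μs.
Propagation delays (d/s per hop): 0.9, 4400, 6.6087 μs; sum = 4407.51 μs.
End-to-end = 5427 μs.

5427 μs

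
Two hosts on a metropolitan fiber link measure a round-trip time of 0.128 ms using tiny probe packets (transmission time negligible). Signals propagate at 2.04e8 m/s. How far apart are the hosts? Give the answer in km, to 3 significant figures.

13.1 km

One-way propagation = RTT/2 = 0.064 ms.
d = s × t = 204000000 × 6.4e-05 = 13.1 km.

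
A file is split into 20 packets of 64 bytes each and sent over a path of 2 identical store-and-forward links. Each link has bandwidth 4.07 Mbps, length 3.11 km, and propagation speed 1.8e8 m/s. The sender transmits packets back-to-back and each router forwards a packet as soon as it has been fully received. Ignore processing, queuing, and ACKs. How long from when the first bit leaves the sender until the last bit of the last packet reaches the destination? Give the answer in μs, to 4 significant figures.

Per-hop transmission t_tx = L/R = 512/4.07e+06 = 125.799 μs.
Per-hop propagation t_prop = 3110/180000000 = 17.2778 μs.
Pipeline fill: first packet needs 2·t_tx to clear all hops; remaining 19 packets each add one t_tx.
Total = (2+20-1)·t_tx + 2·t_prop = 21·125.799 + 2·17.2778 = 2676 μs.

2676 μs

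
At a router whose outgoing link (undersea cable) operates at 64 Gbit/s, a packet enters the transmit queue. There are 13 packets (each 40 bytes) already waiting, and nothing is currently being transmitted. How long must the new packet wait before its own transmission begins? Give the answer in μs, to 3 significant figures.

0.0650 μs

Each queued packet: L/R = 320/64000000000 = 0.005 μs.
13 queued → 0.065 μs.
Queuing delay = 0.0650 μs.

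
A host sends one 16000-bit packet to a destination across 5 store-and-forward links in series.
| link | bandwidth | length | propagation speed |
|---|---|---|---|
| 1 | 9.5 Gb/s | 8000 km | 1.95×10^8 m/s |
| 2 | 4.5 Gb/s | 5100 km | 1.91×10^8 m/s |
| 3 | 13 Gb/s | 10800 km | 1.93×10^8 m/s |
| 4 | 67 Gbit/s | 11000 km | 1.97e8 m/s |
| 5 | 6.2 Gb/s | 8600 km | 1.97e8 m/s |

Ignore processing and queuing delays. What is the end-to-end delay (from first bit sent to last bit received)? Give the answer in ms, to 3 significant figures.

223 ms

Transmission delays (L/R per hop): 0.00168421, 0.00355556, 0.00123077, 0.000238806, 0.00258065 ms; sum = 0.00928999 ms.
Propagation delays (d/s per hop): 41.0256, 26.7016, 55.9585, 55.8376, 43.6548 ms; sum = 223.178 ms.
End-to-end = 223 ms.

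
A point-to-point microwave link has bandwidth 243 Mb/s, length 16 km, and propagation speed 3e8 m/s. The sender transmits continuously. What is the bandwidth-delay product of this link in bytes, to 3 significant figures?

Propagation delay = 16000 / 300000000 = 5.33333e-05 s.
BDP = R × t_prop = 243000000 × 5.33333e-05 = 12960 bits.
In bytes: 12960/8 = 1620 bytes.

1620 bytes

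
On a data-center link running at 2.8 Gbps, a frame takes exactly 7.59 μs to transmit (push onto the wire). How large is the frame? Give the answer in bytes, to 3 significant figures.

L = R × t_tx = 2800000000 b/s × 7.59e-06 s = 21252 bits.
In bytes: 21252 / 8 = 2660 bytes.

2660 bytes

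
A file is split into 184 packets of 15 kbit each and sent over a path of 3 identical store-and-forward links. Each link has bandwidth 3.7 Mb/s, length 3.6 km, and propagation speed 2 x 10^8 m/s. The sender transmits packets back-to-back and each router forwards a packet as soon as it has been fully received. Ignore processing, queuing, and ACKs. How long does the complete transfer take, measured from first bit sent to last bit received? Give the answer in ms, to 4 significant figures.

754.1 ms

Per-hop transmission t_tx = L/R = 15000/3700000 = 4.05405 ms.
Per-hop propagation t_prop = 3600/200000000 = 0.018 ms.
Pipeline fill: first packet needs 3·t_tx to clear all hops; remaining 183 packets each add one t_tx.
Total = (3+184-1)·t_tx + 3·t_prop = 186·4.05405 + 3·0.018 = 754.1 ms.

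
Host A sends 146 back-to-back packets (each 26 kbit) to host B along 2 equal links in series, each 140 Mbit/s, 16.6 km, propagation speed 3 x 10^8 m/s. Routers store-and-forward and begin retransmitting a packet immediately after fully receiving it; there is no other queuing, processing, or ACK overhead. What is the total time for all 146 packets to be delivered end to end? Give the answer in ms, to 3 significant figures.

Per-hop transmission t_tx = L/R = 26000/140000000 = 0.185714 ms.
Per-hop propagation t_prop = 16600/300000000 = 0.0553333 ms.
Pipeline fill: first packet needs 2·t_tx to clear all hops; remaining 145 packets each add one t_tx.
Total = (2+146-1)·t_tx + 2·t_prop = 147·0.185714 + 2·0.0553333 = 27.4 ms.

27.4 ms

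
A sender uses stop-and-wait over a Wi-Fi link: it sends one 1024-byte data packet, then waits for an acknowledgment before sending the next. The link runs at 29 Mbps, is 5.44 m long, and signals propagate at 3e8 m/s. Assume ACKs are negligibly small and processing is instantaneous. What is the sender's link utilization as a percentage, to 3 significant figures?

t_tx = L/R = 8192/29000000 = 0.000282483 s.
t_prop = 5.44/300000000 = 1.81333e-08 s; RTT = 3.62667e-08 s.
Cycle = t_tx + RTT = 0.000282519 s.
Utilization = t_tx / cycle = 0.000282483/0.000282519 = 100 %.

100 %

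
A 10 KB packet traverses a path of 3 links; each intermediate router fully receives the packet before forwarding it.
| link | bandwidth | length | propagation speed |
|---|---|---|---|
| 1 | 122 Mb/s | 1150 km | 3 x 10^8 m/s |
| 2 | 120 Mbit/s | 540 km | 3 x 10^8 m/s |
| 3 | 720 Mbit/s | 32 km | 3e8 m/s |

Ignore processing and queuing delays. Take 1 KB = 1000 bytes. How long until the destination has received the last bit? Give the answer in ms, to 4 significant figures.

7.174 ms

L = 80000 bits.
Transmission delays (L/R per hop): 0.655738, 0.666667, 0.111111 ms; sum = 1.43352 ms.
Propagation delays (d/s per hop): 3.83333, 1.8, 0.106667 ms; sum = 5.74 ms.
End-to-end = 7.174 ms.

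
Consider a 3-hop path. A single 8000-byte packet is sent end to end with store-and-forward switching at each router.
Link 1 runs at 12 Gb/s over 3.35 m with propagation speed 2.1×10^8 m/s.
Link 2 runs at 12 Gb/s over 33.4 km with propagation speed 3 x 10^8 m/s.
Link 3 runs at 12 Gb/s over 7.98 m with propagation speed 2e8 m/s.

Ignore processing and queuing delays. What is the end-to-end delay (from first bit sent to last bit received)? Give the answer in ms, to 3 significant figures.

L = 8000 × 8 = 64000 bits.
Transmission delay per hop = L/R = 64000/12000000000 = 0.00533333 ms; 3 hops → 0.016 ms.
Propagation delays (d/s per hop): 1.59524e-05, 0.111333, 3.99e-05 ms; sum = 0.111389 ms.
End-to-end = 0.127 ms.

0.127 ms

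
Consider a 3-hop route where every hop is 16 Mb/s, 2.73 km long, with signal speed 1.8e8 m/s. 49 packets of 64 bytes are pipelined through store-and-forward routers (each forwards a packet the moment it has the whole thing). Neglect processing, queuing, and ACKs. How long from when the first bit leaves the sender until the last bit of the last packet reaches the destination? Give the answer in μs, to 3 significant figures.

1680 μs

Per-hop transmission t_tx = L/R = 512/16000000 = 32 μs.
Per-hop propagation t_prop = 2730/180000000 = 15.1667 μs.
Pipeline fill: first packet needs 3·t_tx to clear all hops; remaining 48 packets each add one t_tx.
Total = (3+49-1)·t_tx + 3·t_prop = 51·32 + 3·15.1667 = 1680 μs.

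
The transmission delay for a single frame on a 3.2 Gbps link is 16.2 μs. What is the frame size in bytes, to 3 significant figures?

6480 bytes

L = R × t_tx = 3200000000 b/s × 1.62e-05 s = 51840 bits.
In bytes: 51840 / 8 = 6480 bytes.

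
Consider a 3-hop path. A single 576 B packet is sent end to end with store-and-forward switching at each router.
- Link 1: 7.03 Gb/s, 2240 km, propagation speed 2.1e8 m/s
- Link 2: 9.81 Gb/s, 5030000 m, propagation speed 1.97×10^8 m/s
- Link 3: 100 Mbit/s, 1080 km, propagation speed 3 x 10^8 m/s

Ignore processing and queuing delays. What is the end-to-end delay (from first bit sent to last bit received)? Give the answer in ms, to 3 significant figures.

39.8 ms

L = 576 × 8 = 4608 bits.
Transmission delays (L/R per hop): 0.000655477, 0.000469725, 0.04608 ms; sum = 0.0472052 ms.
Propagation delays (d/s per hop): 10.6667, 25.533, 3.6 ms; sum = 39.7997 ms.
End-to-end = 39.8 ms.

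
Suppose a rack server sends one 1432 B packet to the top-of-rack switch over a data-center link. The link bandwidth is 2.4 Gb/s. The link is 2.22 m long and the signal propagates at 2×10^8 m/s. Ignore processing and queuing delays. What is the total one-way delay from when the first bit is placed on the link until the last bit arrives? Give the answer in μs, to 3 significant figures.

4.78 μs

L = 1432 × 8 = 11456 bits.
Transmission delay = L/R = 11456 / 2400000000 = 4.77333 μs.
Propagation delay = d/s = 2.22 m / 200000000 m/s = 0.0111 μs.
Total = 4.78 μs.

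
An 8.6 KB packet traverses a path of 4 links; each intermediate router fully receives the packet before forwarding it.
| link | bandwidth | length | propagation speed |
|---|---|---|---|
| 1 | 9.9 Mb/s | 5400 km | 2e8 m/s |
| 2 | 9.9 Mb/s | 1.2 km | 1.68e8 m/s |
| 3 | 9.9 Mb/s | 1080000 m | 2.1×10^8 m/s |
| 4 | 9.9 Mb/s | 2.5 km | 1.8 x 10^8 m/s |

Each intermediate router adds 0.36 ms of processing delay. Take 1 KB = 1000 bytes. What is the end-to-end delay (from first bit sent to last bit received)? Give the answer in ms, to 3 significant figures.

61.0 ms

L = 68800 bits.
Transmission delay per hop = L/R = 68800/9900000 = 6.94949 ms; 4 hops → 27.798 ms.
Propagation delays (d/s per hop): 27, 0.00714286, 5.14286, 0.0138889 ms; sum = 32.1639 ms.
Processing at 3 router(s): 3 × 0.36 ms = 1.08 ms.
End-to-end = 61.0 ms.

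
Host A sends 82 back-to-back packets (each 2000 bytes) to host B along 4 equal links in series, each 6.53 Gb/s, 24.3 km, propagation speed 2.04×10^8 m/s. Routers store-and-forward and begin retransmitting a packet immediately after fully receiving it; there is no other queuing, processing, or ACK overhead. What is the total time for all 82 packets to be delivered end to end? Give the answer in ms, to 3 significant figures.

0.685 ms

Per-hop transmission t_tx = L/R = 16000/6530000000 = 0.00245023 ms.
Per-hop propagation t_prop = 24300/204000000 = 0.119118 ms.
Pipeline fill: first packet needs 4·t_tx to clear all hops; remaining 81 packets each add one t_tx.
Total = (4+82-1)·t_tx + 4·t_prop = 85·0.00245023 + 4·0.119118 = 0.685 ms.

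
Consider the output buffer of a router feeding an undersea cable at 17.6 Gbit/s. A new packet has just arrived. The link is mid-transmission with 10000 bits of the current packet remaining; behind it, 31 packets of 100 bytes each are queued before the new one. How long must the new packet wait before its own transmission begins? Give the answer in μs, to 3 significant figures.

Each queued packet: L/R = 800/17600000000 = 0.0454545 μs.
31 queued → 1.40909 μs.
Plus remaining 10000 bits of current packet: 0.568182 μs.
Queuing delay = 1.98 μs.

1.98 μs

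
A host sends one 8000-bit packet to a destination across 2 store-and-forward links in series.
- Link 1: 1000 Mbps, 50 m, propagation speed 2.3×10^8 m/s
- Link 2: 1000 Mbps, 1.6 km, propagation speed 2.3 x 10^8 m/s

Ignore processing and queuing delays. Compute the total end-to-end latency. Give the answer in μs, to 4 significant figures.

Transmission delay per hop = L/R = 8000/1000000000 = 8 μs; 2 hops → 16 μs.
Propagation delays (d/s per hop): 0.217391, 6.95652 μs; sum = 7.17391 μs.
End-to-end = 23.17 μs.

23.17 μs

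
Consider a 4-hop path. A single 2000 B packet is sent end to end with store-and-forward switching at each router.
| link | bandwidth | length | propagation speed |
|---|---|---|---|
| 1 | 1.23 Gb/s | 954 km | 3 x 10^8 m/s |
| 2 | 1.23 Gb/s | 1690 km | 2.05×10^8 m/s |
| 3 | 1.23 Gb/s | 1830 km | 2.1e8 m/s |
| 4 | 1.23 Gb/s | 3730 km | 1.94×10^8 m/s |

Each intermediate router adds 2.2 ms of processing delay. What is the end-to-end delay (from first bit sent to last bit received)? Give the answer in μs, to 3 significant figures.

L = 2000 × 8 = 16000 bits.
Transmission delay per hop = L/R = 16000/1230000000 = 13.0081 μs; 4 hops → 52.0325 μs.
Propagation delays (d/s per hop): 3180, 8243.9, 8714.29, 19226.8 μs; sum = 39365 μs.
Processing at 3 router(s): 3 × 2.2 ms = 6600 μs.
End-to-end = 46000 μs.

46000 μs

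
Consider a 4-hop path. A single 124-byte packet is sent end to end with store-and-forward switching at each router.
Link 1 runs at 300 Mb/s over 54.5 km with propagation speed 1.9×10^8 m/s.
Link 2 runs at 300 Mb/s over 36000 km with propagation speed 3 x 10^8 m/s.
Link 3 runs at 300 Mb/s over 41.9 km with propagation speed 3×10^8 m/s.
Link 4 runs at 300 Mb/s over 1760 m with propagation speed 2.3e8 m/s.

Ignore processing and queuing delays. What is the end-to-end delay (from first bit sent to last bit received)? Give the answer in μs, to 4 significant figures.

120400 μs

L = 124 × 8 = 992 bits.
Transmission delay per hop = L/R = 992/300000000 = 3.30667 μs; 4 hops → 13.2267 μs.
Propagation delays (d/s per hop): 286.842, 120000, 139.667, 7.65217 μs; sum = 120434 μs.
End-to-end = 120400 μs.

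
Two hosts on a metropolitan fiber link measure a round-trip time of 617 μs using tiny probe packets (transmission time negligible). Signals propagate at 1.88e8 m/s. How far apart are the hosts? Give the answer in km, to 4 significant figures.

58.00 km

One-way propagation = RTT/2 = 308.5 μs.
d = s × t = 188000000 × 0.0003085 = 58.00 km.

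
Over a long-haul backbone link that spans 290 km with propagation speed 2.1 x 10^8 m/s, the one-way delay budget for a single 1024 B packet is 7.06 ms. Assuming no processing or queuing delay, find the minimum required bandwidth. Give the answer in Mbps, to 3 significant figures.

1.44 Mbps

L = 8192 bits.
Propagation delay = 290000 / 210000000 = 1.38095 ms.
Transmission budget = 7.06 − 1.38095 = 5.67905 ms.
R ≥ L / t_tx = 8192 bits / 0.00567905 s = 1.44 Mbps.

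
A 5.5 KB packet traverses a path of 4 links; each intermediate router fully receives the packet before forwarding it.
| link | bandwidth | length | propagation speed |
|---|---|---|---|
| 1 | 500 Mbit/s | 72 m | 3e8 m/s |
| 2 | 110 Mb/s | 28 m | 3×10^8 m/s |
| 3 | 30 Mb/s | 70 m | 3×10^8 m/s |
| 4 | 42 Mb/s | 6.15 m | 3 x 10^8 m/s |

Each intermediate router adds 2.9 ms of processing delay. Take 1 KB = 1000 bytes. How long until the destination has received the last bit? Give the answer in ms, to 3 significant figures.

11.7 ms

L = 44000 bits.
Transmission delays (L/R per hop): 0.088, 0.4, 1.46667, 1.04762 ms; sum = 3.00229 ms.
Propagation delays (d/s per hop): 0.00024, 9.33333e-05, 0.000233333, 2.05e-05 ms; sum = 0.000587167 ms.
Processing at 3 router(s): 3 × 2.9 ms = 8.7 ms.
End-to-end = 11.7 ms.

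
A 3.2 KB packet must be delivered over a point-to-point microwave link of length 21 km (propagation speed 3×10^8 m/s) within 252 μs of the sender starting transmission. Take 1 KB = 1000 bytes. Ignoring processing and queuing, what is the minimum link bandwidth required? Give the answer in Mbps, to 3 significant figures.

L = 25600 bits.
Propagation delay = 21000 / 300000000 = 70 μs.
Transmission budget = 252 − 70 = 182 μs.
R ≥ L / t_tx = 25600 bits / 0.000182 s = 141 Mbps.

141 Mbps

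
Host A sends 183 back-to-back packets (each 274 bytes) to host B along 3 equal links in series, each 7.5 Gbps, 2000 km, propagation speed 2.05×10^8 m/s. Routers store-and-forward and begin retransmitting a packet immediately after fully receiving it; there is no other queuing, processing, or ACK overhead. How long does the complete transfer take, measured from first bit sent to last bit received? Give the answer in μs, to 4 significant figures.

29320 μs

Per-hop transmission t_tx = L/R = 2192/7500000000 = 0.292267 μs.
Per-hop propagation t_prop = 2000000/2.05e+08 = 9756.1 μs.
Pipeline fill: first packet needs 3·t_tx to clear all hops; remaining 182 packets each add one t_tx.
Total = (3+183-1)·t_tx + 3·t_prop = 185·0.292267 + 3·9756.1 = 29320 μs.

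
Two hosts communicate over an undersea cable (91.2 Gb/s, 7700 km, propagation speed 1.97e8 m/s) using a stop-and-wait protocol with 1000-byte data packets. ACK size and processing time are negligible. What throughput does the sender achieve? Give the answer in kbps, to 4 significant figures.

102.3 kbps

t_tx = L/R = 8000/91200000000 = 8.77193e-08 s.
t_prop = 7700000/197000000 = 0.0390863 s; RTT = 0.0781726 s.
Cycle = t_tx + RTT = 0.0781727 s.
Throughput = L / cycle = 8000 / 0.0781727 = 102.3 kbps.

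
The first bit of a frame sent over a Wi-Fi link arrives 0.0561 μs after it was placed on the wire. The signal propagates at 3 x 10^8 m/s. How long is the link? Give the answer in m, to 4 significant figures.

d = s × t_prop = 300000000 × 5.61e-08 = 16.83 m.

16.83 m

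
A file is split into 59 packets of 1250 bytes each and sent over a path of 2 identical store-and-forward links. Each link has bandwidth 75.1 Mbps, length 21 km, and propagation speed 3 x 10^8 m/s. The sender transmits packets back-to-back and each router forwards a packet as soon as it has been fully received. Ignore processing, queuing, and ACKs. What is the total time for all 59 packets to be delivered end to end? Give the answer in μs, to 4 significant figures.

Per-hop transmission t_tx = L/R = 10000/75100000 = 133.156 μs.
Per-hop propagation t_prop = 21000/300000000 = 70 μs.
Pipeline fill: first packet needs 2·t_tx to clear all hops; remaining 58 packets each add one t_tx.
Total = (2+59-1)·t_tx + 2·t_prop = 60·133.156 + 2·70 = 8129 μs.

8129 μs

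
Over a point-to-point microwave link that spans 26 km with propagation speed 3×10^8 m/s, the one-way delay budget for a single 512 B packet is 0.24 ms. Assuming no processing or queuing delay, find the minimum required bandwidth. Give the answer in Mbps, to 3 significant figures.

L = 4096 bits.
Propagation delay = 26000 / 300000000 = 0.0866667 ms.
Transmission budget = 0.24 − 0.0866667 = 0.153333 ms.
R ≥ L / t_tx = 4096 bits / 0.000153333 s = 26.7 Mbps.

26.7 Mbps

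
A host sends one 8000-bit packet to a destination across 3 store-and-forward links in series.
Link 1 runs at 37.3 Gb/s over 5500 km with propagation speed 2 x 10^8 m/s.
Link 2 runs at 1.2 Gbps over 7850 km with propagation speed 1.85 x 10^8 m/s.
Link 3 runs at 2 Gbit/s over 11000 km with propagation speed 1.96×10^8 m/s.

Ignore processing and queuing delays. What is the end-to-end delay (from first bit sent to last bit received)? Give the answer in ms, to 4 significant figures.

Transmission delays (L/R per hop): 0.000214477, 0.00666667, 0.004 ms; sum = 0.0108811 ms.
Propagation delays (d/s per hop): 27.5, 42.4324, 56.1224 ms; sum = 126.055 ms.
End-to-end = 126.1 ms.

126.1 ms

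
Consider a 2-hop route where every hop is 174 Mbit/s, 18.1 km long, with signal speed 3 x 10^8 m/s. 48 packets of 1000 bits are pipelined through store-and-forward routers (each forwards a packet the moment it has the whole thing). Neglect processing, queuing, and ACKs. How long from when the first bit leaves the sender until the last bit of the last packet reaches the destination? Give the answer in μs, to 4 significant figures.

402.3 μs

Per-hop transmission t_tx = L/R = 1000/174000000 = 5.74713 μs.
Per-hop propagation t_prop = 18100/300000000 = 60.3333 μs.
Pipeline fill: first packet needs 2·t_tx to clear all hops; remaining 47 packets each add one t_tx.
Total = (2+48-1)·t_tx + 2·t_prop = 49·5.74713 + 2·60.3333 = 402.3 μs.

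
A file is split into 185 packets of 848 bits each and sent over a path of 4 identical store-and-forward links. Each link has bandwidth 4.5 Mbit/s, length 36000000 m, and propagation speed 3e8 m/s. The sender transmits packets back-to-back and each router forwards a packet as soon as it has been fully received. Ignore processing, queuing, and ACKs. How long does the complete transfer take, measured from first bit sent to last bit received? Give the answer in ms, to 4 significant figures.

Per-hop transmission t_tx = L/R = 848/4500000 = 0.188444 ms.
Per-hop propagation t_prop = 36000000/300000000 = 120 ms.
Pipeline fill: first packet needs 4·t_tx to clear all hops; remaining 184 packets each add one t_tx.
Total = (4+185-1)·t_tx + 4·t_prop = 188·0.188444 + 4·120 = 515.4 ms.

515.4 ms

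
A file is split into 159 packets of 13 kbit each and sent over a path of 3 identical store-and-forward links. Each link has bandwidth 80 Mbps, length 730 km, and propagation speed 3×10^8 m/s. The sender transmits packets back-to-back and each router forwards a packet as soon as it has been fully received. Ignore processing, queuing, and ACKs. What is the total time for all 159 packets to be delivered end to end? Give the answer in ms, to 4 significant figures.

Per-hop transmission t_tx = L/R = 13000/80000000 = 0.1625 ms.
Per-hop propagation t_prop = 730000/300000000 = 2.43333 ms.
Pipeline fill: first packet needs 3·t_tx to clear all hops; remaining 158 packets each add one t_tx.
Total = (3+159-1)·t_tx + 3·t_prop = 161·0.1625 + 3·2.43333 = 33.46 ms.

33.46 ms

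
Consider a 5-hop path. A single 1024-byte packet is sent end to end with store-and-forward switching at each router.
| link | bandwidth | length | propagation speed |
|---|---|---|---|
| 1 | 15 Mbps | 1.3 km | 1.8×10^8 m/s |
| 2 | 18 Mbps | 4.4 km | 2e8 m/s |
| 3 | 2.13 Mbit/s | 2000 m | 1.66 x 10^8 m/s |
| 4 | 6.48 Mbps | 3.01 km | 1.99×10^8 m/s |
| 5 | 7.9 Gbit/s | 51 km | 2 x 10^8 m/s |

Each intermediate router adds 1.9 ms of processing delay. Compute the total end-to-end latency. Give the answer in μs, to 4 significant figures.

14020 μs

L = 1024 × 8 = 8192 bits.
Transmission delays (L/R per hop): 546.133, 455.111, 3846.01, 1264.2, 1.03696 μs; sum = 6112.49 μs.
Propagation delays (d/s per hop): 7.22222, 22, 12.0482, 15.1256, 255 μs; sum = 311.396 μs.
Processing at 4 router(s): 4 × 1.9 ms = 7600 μs.
End-to-end = 14020 μs.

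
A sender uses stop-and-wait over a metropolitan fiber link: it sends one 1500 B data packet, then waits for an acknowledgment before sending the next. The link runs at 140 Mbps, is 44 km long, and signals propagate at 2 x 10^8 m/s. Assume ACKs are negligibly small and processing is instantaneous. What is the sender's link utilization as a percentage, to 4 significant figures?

t_tx = L/R = 12000/140000000 = 8.57143e-05 s.
t_prop = 44000/200000000 = 0.00022 s; RTT = 0.00044 s.
Cycle = t_tx + RTT = 0.000525714 s.
Utilization = t_tx / cycle = 8.57143e-05/0.000525714 = 16.30 %.

16.30 %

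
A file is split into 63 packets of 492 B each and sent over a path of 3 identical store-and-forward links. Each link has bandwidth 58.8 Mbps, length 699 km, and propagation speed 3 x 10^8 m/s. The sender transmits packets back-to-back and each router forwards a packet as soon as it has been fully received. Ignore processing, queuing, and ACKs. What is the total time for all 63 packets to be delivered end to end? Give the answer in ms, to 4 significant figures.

11.34 ms

Per-hop transmission t_tx = L/R = 3936/58800000 = 0.0669388 ms.
Per-hop propagation t_prop = 699000/300000000 = 2.33 ms.
Pipeline fill: first packet needs 3·t_tx to clear all hops; remaining 62 packets each add one t_tx.
Total = (3+63-1)·t_tx + 3·t_prop = 65·0.0669388 + 3·2.33 = 11.34 ms.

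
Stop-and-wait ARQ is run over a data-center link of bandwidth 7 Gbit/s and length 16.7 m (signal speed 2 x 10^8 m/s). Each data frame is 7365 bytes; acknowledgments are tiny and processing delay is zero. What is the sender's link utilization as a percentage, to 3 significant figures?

98.1 %

t_tx = L/R = 58920/7000000000 = 8.41714e-06 s.
t_prop = 16.7/200000000 = 8.35e-08 s; RTT = 1.67e-07 s.
Cycle = t_tx + RTT = 8.58414e-06 s.
Utilization = t_tx / cycle = 8.41714e-06/8.58414e-06 = 98.1 %.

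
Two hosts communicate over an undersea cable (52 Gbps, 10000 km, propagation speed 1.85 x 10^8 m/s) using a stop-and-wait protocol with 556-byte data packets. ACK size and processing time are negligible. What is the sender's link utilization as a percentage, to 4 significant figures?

t_tx = L/R = 4448/52000000000 = 8.55385e-08 s.
t_prop = 10000000/185000000 = 0.0540541 s; RTT = 0.108108 s.
Cycle = t_tx + RTT = 0.108108 s.
Utilization = t_tx / cycle = 8.55385e-08/0.108108 = 0.00007912 %.

0.00007912 %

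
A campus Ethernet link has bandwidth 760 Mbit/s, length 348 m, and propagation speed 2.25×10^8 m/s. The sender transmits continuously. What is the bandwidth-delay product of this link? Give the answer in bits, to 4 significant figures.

1175 bits

Propagation delay = 348 / 225000000 = 1.54667e-06 s.
BDP = R × t_prop = 760000000 × 1.54667e-06 = 1175.47 bits.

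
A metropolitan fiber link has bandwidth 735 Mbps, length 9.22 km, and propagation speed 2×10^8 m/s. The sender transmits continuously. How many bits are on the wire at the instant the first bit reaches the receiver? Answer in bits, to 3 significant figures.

33900 bits

Propagation delay = 9220 / 200000000 = 4.61e-05 s.
BDP = R × t_prop = 735000000 × 4.61e-05 = 33883.5 bits.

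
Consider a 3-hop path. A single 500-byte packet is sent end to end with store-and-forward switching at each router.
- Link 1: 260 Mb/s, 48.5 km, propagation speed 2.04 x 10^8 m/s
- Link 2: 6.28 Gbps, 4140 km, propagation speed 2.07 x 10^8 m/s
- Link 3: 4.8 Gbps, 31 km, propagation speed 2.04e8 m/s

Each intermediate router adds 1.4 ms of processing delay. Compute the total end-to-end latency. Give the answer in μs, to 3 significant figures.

L = 500 × 8 = 4000 bits.
Transmission delays (L/R per hop): 15.3846, 0.636943, 0.833333 μs; sum = 16.8549 μs.
Propagation delays (d/s per hop): 237.745, 20000, 151.961 μs; sum = 20389.7 μs.
Processing at 2 router(s): 2 × 1.4 ms = 2800 μs.
End-to-end = 23200 μs.

23200 μs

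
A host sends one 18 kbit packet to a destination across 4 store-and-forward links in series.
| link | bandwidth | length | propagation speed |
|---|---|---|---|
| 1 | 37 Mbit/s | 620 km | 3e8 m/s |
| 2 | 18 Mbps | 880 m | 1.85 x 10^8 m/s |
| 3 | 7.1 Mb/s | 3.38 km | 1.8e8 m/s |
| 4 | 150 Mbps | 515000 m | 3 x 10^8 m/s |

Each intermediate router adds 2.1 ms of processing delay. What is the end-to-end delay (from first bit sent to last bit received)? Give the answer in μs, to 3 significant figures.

L = 18000 bits.
Transmission delays (L/R per hop): 486.486, 1000, 2535.21, 120 μs; sum = 4141.7 μs.
Propagation delays (d/s per hop): 2066.67, 4.75676, 18.7778, 1716.67 μs; sum = 3806.87 μs.
Processing at 3 router(s): 3 × 2.1 ms = 6300 μs.
End-to-end = 14200 μs.

14200 μs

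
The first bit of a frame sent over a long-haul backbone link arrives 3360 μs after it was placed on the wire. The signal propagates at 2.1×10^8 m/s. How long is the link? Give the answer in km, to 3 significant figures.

706 km

d = s × t_prop = 210000000 × 0.00336 = 706 km.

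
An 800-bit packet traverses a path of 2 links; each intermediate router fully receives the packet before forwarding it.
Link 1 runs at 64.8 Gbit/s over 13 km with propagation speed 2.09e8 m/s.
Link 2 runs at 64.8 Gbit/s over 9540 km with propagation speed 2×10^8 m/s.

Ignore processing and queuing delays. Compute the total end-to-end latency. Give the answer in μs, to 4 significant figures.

47760 μs

Transmission delay per hop = L/R = 800/64800000000 = 0.0123457 μs; 2 hops → 0.0246914 μs.
Propagation delays (d/s per hop): 62.201, 47700 μs; sum = 47762.2 μs.
End-to-end = 47760 μs.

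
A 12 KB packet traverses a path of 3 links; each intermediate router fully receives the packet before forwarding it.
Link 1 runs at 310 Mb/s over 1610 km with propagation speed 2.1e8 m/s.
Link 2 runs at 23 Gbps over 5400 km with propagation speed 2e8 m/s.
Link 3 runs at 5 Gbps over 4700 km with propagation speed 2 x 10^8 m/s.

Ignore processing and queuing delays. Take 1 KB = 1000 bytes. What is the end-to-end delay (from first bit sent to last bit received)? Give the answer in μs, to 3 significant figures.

L = 96000 bits.
Transmission delays (L/R per hop): 309.677, 4.17391, 19.2 μs; sum = 333.051 μs.
Propagation delays (d/s per hop): 7666.67, 27000, 23500 μs; sum = 58166.7 μs.
End-to-end = 58500 μs.

58500 μs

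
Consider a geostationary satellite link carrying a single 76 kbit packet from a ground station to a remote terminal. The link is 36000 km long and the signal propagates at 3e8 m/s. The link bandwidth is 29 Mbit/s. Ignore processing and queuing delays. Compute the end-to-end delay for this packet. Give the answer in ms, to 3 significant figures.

L = 76000 bits.
Transmission delay = L/R = 76000 / 29000000 = 2.62069 ms.
Propagation delay = d/s = 36000000 m / 300000000 m/s = 120 ms.
Total = 123 ms.

123 ms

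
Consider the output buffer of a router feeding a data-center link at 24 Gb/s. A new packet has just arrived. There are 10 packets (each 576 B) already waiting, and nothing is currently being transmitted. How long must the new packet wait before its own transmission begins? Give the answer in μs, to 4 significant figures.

Each queued packet: L/R = 4608/24000000000 = 0.192 μs.
10 queued → 1.92 μs.
Queuing delay = 1.920 μs.

1.920 μs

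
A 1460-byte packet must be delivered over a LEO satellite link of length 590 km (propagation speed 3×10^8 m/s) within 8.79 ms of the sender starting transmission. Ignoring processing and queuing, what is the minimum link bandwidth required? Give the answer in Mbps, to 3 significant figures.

1.71 Mbps

L = 11680 bits.
Propagation delay = 590000 / 300000000 = 1.96667 ms.
Transmission budget = 8.79 − 1.96667 = 6.82333 ms.
R ≥ L / t_tx = 11680 bits / 0.00682333 s = 1.71 Mbps.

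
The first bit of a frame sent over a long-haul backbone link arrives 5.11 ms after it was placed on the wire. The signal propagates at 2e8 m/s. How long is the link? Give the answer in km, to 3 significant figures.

1020 km

d = s × t_prop = 200000000 × 0.00511 = 1020 km.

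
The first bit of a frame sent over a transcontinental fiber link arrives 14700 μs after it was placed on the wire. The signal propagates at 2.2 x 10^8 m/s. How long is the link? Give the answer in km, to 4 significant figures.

d = s × t_prop = 2.2e+08 × 0.0147 = 3234 km.

3234 km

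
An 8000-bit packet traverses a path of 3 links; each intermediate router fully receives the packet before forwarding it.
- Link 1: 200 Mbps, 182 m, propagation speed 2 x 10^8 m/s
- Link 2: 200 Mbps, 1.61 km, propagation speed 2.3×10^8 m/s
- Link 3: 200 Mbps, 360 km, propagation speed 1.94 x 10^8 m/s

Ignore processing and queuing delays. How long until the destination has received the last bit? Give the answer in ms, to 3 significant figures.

Transmission delay per hop = L/R = 8000/200000000 = 0.04 ms; 3 hops → 0.12 ms.
Propagation delays (d/s per hop): 0.00091, 0.007, 1.85567 ms; sum = 1.86358 ms.
End-to-end = 1.98 ms.

1.98 ms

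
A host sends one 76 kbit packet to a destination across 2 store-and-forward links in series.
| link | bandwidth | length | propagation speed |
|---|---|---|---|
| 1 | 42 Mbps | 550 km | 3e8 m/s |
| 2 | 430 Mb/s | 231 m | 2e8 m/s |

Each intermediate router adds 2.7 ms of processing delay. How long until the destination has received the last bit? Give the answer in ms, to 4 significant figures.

6.521 ms

L = 76000 bits.
Transmission delays (L/R per hop): 1.80952, 0.176744 ms; sum = 1.98627 ms.
Propagation delays (d/s per hop): 1.83333, 0.001155 ms; sum = 1.83449 ms.
Processing at 1 router(s): 1 × 2.7 ms = 2.7 ms.
End-to-end = 6.521 ms.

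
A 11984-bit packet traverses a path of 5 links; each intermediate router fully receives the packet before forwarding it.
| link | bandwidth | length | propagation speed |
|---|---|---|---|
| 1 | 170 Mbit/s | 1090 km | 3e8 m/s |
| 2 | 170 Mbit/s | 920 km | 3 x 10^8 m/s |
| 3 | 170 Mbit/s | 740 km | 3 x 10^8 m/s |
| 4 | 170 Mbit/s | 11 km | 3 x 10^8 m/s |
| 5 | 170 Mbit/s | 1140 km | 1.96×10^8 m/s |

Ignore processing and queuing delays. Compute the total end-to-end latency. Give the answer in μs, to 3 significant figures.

Transmission delay per hop = L/R = 11984/170000000 = 70.4941 μs; 5 hops → 352.471 μs.
Propagation delays (d/s per hop): 3633.33, 3066.67, 2466.67, 36.6667, 5816.33 μs; sum = 15019.7 μs.
End-to-end = 15400 μs.

15400 μs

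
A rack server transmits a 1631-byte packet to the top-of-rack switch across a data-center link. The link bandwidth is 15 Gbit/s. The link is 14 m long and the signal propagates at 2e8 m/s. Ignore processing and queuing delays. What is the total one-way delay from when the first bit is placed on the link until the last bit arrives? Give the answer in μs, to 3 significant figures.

L = 1631 × 8 = 13048 bits.
Transmission delay = L/R = 13048 / 15000000000 = 0.869867 μs.
Propagation delay = d/s = 14 m / 200000000 m/s = 0.07 μs.
Total = 0.940 μs.

0.940 μs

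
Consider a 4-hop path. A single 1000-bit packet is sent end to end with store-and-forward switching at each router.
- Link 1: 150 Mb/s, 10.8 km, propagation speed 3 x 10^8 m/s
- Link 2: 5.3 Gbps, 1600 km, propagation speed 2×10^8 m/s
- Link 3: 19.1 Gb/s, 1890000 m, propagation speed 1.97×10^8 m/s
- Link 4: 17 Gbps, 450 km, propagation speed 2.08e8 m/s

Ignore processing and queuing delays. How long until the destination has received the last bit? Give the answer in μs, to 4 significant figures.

19800 μs

Transmission delays (L/R per hop): 6.66667, 0.188679, 0.052356, 0.0588235 μs; sum = 6.96653 μs.
Propagation delays (d/s per hop): 36, 8000, 9593.91, 2163.46 μs; sum = 19793.4 μs.
End-to-end = 19800 μs.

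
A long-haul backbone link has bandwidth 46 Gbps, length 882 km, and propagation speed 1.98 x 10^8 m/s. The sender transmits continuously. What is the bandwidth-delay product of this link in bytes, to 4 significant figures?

25610000 bytes

Propagation delay = 882000 / 198000000 = 0.00445455 s.
BDP = R × t_prop = 46000000000 × 0.00445455 = 204909000 bits.
In bytes: 204909000/8 = 25610000 bytes.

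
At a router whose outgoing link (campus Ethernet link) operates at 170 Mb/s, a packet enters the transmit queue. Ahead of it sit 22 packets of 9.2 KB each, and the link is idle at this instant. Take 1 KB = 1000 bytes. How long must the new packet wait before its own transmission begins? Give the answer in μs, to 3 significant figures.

Each queued packet: L/R = 73600/170000000 = 432.941 μs.
22 queued → 9524.71 μs.
Queuing delay = 9520 μs.

9520 μs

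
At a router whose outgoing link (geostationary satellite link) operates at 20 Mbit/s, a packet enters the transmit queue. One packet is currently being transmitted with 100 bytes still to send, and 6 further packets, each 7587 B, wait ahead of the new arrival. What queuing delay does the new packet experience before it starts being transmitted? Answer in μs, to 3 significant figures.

Each queued packet: L/R = 60696/20000000 = 3034.8 μs.
6 queued → 18208.8 μs.
Plus remaining 800 bits of current packet: 40 μs.
Queuing delay = 18200 μs.

18200 μs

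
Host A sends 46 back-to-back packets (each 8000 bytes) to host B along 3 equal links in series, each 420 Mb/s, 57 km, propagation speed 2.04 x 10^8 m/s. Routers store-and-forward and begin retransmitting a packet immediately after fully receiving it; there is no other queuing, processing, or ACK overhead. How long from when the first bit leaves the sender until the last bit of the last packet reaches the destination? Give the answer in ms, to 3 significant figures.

Per-hop transmission t_tx = L/R = 64000/420000000 = 0.152381 ms.
Per-hop propagation t_prop = 57000/204000000 = 0.279412 ms.
Pipeline fill: first packet needs 3·t_tx to clear all hops; remaining 45 packets each add one t_tx.
Total = (3+46-1)·t_tx + 3·t_prop = 48·0.152381 + 3·0.279412 = 8.15 ms.

8.15 ms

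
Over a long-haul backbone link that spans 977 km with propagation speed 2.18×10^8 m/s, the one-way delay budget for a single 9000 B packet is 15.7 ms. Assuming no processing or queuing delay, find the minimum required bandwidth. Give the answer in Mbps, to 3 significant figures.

L = 72000 bits.
Propagation delay = 977000 / 2.18e+08 = 4.48165 ms.
Transmission budget = 15.7 − 4.48165 = 11.2183 ms.
R ≥ L / t_tx = 72000 bits / 0.0112183 s = 6.42 Mbps.

6.42 Mbps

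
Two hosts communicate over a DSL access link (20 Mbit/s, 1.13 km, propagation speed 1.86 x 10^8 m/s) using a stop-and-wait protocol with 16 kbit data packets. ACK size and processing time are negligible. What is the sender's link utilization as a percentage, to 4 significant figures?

98.50 %

t_tx = L/R = 16000/20000000 = 0.0008 s.
t_prop = 1130/186000000 = 6.07527e-06 s; RTT = 1.21505e-05 s.
Cycle = t_tx + RTT = 0.000812151 s.
Utilization = t_tx / cycle = 0.0008/0.000812151 = 98.50 %.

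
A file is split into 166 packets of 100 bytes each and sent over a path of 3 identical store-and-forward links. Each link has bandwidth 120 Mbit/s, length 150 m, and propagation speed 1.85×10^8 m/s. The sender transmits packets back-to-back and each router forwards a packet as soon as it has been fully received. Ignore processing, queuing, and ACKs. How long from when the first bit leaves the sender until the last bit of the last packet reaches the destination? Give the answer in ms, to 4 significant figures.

Per-hop transmission t_tx = L/R = 800/120000000 = 0.00666667 ms.
Per-hop propagation t_prop = 150/185000000 = 0.000810811 ms.
Pipeline fill: first packet needs 3·t_tx to clear all hops; remaining 165 packets each add one t_tx.
Total = (3+166-1)·t_tx + 3·t_prop = 168·0.00666667 + 3·0.000810811 = 1.122 ms.

1.122 ms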